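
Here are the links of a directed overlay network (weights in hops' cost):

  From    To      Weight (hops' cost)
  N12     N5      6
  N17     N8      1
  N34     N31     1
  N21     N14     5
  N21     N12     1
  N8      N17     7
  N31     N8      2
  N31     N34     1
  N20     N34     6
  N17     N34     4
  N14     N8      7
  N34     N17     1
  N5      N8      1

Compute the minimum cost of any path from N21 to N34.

Candidate routes:
N21 - N14 - N8 - N17 - N34: 5+7+7+4 = 23
N21 - N12 - N5 - N8 - N17 - N34: 1+6+1+7+4 = 19
Cheapest is N21 - N12 - N5 - N8 - N17 - N34 at 19 hops' cost.

19 hops' cost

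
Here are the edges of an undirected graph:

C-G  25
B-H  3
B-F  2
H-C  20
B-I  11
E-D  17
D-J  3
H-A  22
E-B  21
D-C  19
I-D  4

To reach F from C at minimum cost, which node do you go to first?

H

Compare a few routes:
C → H → B → F: 20+3+2 = 25
C → D → I → B → F: 19+4+11+2 = 36
The minimum is 25 via C → H → B → F.
So from C the first move is to H.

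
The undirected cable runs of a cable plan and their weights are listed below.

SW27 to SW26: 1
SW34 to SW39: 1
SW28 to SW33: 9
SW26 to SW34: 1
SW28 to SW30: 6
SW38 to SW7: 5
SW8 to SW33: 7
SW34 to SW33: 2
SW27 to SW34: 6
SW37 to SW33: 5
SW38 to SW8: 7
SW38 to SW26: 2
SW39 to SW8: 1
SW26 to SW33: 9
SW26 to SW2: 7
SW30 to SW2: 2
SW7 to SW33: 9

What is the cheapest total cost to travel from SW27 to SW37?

Candidate routes:
SW27 - SW26 - SW34 - SW33 - SW37: 1+1+2+5 = 9
SW27 - SW34 - SW33 - SW37: 6+2+5 = 13
Cheapest is SW27 - SW26 - SW34 - SW33 - SW37 at 9.

9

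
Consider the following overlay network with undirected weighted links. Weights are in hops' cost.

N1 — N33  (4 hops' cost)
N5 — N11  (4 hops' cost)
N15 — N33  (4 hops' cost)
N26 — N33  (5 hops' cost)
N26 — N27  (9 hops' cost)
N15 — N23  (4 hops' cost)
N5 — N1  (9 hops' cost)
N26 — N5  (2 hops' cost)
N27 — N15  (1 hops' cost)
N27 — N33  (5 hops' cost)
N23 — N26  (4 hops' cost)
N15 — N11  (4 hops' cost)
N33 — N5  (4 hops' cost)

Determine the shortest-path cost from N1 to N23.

12 hops' cost

Candidate routes:
N1 → N33 → N26 → N23: 4+5+4 = 13
N1 → N33 → N15 → N23: 4+4+4 = 12
N1 → N33 → N5 → N26 → N23: 4+4+2+4 = 14
Cheapest is N1 → N33 → N15 → N23 at 12 hops' cost.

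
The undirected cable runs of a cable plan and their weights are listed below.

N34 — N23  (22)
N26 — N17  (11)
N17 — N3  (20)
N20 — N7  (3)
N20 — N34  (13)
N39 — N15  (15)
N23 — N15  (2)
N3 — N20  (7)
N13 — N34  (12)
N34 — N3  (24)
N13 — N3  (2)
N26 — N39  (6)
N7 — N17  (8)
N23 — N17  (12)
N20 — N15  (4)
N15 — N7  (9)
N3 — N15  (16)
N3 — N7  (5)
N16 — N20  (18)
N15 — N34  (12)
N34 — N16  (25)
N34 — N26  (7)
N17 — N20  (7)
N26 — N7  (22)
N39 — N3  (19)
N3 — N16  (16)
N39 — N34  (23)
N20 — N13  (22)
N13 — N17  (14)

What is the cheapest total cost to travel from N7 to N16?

21

Compare a few routes:
N7 → N20 → N16: 3+18 = 21
N7 → N20 → N3 → N16: 3+7+16 = 26
Cheapest is N7 → N20 → N16 at 21.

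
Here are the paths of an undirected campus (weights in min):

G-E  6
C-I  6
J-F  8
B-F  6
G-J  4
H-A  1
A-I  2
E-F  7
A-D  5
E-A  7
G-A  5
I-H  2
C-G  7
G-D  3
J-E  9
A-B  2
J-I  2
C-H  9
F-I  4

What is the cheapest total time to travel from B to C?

Settle nodes by increasing distance from B:
B: 0
A: 2  (via B)
H: 3  (via A)
I: 4  (via A)
F: 6  (via B)
J: 6  (via I)
D: 7  (via A)
G: 7  (via A)
E: 9  (via A)
C: 10  (via I)
Shortest route: B–A–I–C = 10 min.

10 min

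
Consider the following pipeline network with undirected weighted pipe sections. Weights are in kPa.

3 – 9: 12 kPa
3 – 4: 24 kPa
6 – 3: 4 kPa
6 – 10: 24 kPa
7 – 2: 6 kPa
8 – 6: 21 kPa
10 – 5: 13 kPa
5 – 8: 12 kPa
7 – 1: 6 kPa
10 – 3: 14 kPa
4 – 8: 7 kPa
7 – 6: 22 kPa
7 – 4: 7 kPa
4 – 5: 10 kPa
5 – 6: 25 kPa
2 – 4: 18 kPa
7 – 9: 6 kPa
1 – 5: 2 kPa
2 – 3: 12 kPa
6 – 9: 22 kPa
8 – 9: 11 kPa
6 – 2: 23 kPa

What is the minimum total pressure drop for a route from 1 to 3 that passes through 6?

31 kPa

Best 1 to 6: 1 → 5 → 6 costing 27
Shortest 6→3: 6 → 3 = 4
Total via 6: 27 + 4 = 31 kPa.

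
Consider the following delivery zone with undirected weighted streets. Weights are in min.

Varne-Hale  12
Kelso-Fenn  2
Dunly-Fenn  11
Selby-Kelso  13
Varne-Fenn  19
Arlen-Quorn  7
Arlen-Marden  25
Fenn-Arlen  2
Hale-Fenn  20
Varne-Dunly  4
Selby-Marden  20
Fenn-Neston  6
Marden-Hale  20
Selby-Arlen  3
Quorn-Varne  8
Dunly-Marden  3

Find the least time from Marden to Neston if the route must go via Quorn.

30 min

Shortest Marden→Quorn: Marden → Dunly → Varne → Quorn = 15
Shortest Quorn→Neston: Quorn → Arlen → Fenn → Neston = 15
Total via Quorn: 15 + 15 = 30 min.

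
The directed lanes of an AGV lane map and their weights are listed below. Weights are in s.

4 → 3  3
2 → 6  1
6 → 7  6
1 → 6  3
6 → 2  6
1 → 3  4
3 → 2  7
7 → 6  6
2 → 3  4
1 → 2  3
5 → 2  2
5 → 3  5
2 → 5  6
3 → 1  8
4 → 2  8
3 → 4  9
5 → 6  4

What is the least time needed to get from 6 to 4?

19 s

Settle nodes by increasing distance from 6:
6: 0
2: 6  (via 6)
7: 6  (via 6)
3: 10  (via 2)
5: 12  (via 2)
1: 18  (via 3)
4: 19  (via 3)
Shortest route: 6 → 2 → 3 → 4 = 19 s.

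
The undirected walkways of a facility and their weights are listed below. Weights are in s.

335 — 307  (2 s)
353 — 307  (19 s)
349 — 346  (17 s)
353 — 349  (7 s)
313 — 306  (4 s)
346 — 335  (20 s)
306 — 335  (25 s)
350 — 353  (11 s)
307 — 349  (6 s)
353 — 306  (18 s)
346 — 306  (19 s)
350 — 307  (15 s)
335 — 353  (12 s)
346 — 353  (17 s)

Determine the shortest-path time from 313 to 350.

Running Dijkstra from 313:
313: 0
306: 4  (via 313)
353: 22  (via 306)
346: 23  (via 306)
349: 29  (via 353)
335: 29  (via 306)
307: 31  (via 335)
350: 33  (via 353)
Shortest route: 313 → 306 → 353 → 350 = 33 s.

33 s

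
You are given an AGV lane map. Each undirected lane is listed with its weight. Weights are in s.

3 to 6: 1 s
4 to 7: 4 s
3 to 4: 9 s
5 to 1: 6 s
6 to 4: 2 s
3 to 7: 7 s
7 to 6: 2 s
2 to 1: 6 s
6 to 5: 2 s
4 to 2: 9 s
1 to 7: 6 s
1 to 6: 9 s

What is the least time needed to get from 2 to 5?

12 s

Candidate routes:
2 → 1 → 6 → 5: 6+9+2 = 17
2 → 4 → 6 → 5: 9+2+2 = 13
2 → 1 → 5: 6+6 = 12
2 → 1 → 7 → 6 → 5: 6+6+2+2 = 16
Cheapest is 2 → 1 → 5 at 12 s.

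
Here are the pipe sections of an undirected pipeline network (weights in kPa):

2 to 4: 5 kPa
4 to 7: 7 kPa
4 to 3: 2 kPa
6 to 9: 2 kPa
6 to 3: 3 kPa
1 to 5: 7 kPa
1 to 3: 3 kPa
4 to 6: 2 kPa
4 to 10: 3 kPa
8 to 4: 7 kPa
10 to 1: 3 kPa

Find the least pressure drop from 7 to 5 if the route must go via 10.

20 kPa

Best 7 to 10: 7 → 4 → 10 costing 10
Best 10 to 5: 10 → 1 → 5 costing 10
Total via 10: 10 + 10 = 20 kPa.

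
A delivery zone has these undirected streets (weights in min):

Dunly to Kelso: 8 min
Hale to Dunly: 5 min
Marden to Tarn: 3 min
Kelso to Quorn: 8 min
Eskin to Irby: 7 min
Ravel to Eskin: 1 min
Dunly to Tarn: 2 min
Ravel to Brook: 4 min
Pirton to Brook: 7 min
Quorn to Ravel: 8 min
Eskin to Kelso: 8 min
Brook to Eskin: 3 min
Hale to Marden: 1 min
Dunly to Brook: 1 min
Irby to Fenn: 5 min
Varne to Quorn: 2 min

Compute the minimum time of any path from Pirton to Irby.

Settle nodes by increasing distance from Pirton:
Pirton: 0
Brook: 7  (via Pirton)
Dunly: 8  (via Brook)
Eskin: 10  (via Brook)
Tarn: 10  (via Dunly)
Ravel: 11  (via Brook)
Marden: 13  (via Tarn)
Hale: 13  (via Dunly)
Kelso: 16  (via Dunly)
Irby: 17  (via Eskin)
Shortest route: Pirton → Brook → Eskin → Irby = 17 min.

17 min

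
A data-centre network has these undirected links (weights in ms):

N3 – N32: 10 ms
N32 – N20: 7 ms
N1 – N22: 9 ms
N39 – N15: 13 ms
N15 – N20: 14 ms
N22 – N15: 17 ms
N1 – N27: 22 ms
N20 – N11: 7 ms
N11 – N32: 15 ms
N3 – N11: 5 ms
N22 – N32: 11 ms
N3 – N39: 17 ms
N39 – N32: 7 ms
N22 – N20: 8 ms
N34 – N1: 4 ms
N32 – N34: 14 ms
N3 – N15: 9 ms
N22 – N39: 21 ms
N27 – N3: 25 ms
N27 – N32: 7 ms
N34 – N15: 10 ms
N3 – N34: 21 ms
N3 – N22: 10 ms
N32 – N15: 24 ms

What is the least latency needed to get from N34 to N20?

21 ms

Settle nodes by increasing distance from N34:
N34: 0
N1: 4  (via N34)
N15: 10  (via N34)
N22: 13  (via N1)
N32: 14  (via N34)
N3: 19  (via N15)
N39: 21  (via N32)
N27: 21  (via N32)
N20: 21  (via N22)
Shortest route: N34 → N1 → N22 → N20 = 21 ms.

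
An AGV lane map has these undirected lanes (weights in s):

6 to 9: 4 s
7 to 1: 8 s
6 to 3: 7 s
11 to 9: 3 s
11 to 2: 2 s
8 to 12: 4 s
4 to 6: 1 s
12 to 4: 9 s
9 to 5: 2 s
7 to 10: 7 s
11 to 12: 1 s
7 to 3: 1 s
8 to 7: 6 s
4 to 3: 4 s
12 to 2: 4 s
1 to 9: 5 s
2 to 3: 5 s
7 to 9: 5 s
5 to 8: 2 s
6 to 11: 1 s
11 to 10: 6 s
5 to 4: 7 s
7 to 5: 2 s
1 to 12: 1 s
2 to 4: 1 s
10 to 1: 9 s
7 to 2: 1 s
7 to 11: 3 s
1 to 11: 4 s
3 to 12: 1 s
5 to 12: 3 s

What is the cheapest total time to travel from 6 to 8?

Compare a few routes:
6–11–12–3–7–5–8: 1+1+1+1+2+2 = 8
6–4–2–7–5–8: 1+1+1+2+2 = 7
6–11–12–8: 1+1+4 = 6
6–11–12–5–8: 1+1+3+2 = 7
Cheapest is 6–11–12–8 at 6 s.

6 s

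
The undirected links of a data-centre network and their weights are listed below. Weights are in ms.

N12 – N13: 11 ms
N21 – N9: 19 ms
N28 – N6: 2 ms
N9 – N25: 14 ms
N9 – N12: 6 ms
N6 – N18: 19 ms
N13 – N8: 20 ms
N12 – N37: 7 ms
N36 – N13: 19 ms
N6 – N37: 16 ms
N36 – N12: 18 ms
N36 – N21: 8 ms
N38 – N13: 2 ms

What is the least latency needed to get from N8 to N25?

51 ms

Enumerating some paths:
N8 → N13 → N36 → N12 → N9 → N25: 20+19+18+6+14 = 77
N8 → N13 → N12 → N9 → N25: 20+11+6+14 = 51
The minimum is 51 ms via N8 → N13 → N12 → N9 → N25.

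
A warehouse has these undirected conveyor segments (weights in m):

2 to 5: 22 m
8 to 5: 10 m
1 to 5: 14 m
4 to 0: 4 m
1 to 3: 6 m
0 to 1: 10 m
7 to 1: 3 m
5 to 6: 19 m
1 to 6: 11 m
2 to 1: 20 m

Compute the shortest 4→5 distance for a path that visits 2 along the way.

56 m

Best 4 to 2: 4–0–1–2 costing 34
Best 2 to 5: 2–5 costing 22
Total via 2: 34 + 22 = 56 m.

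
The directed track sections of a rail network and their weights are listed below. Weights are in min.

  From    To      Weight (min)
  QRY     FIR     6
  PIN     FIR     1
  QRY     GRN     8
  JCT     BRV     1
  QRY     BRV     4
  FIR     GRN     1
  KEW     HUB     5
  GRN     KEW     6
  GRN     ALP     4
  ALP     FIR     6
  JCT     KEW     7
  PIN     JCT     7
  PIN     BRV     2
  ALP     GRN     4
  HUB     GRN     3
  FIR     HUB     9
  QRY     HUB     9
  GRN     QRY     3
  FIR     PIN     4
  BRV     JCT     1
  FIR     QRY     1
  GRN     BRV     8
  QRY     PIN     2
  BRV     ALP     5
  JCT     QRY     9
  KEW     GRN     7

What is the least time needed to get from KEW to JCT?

Running Dijkstra from KEW:
KEW: 0
HUB: 5  (via KEW)
GRN: 7  (via KEW)
QRY: 10  (via GRN)
ALP: 11  (via GRN)
PIN: 12  (via QRY)
FIR: 13  (via PIN)
BRV: 14  (via QRY)
JCT: 15  (via BRV)
Shortest route: KEW–GRN–QRY–BRV–JCT = 15 min.

15 min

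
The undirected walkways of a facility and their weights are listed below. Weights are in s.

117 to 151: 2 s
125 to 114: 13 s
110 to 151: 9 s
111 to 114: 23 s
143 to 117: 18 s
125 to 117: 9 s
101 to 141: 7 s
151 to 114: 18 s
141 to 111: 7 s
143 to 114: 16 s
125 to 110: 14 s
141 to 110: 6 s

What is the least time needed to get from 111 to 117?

Compare a few routes:
111–114–125–117: 23+13+9 = 45
111–114–151–117: 23+18+2 = 43
111–141–110–151–117: 7+6+9+2 = 24
111–141–110–125–117: 7+6+14+9 = 36
The minimum is 24 s via 111–141–110–151–117.

24 s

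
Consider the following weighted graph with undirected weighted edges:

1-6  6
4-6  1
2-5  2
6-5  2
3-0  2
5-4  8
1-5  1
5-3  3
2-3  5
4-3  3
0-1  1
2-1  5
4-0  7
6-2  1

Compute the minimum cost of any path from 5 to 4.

Enumerating some paths:
5–2–6–4: 2+1+1 = 4
5–6–4: 2+1 = 3
5–3–4: 3+3 = 6
5–1–0–3–4: 1+1+2+3 = 7
Cheapest is 5–6–4 at 3.

3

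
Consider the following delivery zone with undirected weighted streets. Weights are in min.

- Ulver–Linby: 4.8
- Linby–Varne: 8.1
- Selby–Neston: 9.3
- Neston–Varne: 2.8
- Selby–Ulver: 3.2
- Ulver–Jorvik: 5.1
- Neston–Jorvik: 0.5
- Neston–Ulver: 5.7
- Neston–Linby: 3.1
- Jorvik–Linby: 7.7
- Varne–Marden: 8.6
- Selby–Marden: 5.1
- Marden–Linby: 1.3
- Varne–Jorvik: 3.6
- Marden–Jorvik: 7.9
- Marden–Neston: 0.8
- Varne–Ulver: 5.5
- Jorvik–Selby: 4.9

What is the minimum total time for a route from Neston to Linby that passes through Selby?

11.8 min

Best Neston to Selby: Neston → Jorvik → Selby costing 5.4
Best Selby to Linby: Selby → Marden → Linby costing 6.4
Total via Selby: 5.4 + 6.4 = 11.8 min.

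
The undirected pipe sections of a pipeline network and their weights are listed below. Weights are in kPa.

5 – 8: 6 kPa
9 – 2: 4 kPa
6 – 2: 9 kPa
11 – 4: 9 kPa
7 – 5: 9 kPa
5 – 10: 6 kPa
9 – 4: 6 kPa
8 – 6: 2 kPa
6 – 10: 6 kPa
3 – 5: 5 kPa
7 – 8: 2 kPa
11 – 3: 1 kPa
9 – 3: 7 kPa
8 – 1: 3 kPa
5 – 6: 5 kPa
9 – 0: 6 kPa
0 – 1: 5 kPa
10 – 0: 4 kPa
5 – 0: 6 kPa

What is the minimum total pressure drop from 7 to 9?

16 kPa

Running Dijkstra from 7:
7: 0
8: 2  (via 7)
6: 4  (via 8)
1: 5  (via 8)
5: 8  (via 8)
0: 10  (via 1)
10: 10  (via 6)
2: 13  (via 6)
3: 13  (via 5)
11: 14  (via 3)
9: 16  (via 0)
Shortest route: 7 → 8 → 1 → 0 → 9 = 16 kPa.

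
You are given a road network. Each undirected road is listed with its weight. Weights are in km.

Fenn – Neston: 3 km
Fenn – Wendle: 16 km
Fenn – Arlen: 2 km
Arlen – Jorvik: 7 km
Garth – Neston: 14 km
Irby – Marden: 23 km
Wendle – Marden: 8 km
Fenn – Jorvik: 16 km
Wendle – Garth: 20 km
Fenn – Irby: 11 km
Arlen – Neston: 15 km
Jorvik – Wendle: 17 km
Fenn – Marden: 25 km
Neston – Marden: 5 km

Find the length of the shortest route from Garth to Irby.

Settle nodes by increasing distance from Garth:
Garth: 0
Neston: 14  (via Garth)
Fenn: 17  (via Neston)
Marden: 19  (via Neston)
Arlen: 19  (via Fenn)
Wendle: 20  (via Garth)
Jorvik: 26  (via Arlen)
Irby: 28  (via Fenn)
Shortest route: Garth–Neston–Fenn–Irby = 28 km.

28 km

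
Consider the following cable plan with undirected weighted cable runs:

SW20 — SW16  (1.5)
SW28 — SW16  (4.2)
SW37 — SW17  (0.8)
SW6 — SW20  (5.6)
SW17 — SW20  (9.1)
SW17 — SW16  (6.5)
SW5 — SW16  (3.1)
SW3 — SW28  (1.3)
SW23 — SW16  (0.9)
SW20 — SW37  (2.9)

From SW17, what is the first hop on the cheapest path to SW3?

SW37

Enumerating some paths:
SW17 - SW16 - SW28 - SW3: 6.5+4.2+1.3 = 12
SW17 - SW37 - SW20 - SW16 - SW28 - SW3: 0.8+2.9+1.5+4.2+1.3 = 10.7
Cheapest is SW17 - SW37 - SW20 - SW16 - SW28 - SW3 at 10.7.
So from SW17 the first move is to SW37.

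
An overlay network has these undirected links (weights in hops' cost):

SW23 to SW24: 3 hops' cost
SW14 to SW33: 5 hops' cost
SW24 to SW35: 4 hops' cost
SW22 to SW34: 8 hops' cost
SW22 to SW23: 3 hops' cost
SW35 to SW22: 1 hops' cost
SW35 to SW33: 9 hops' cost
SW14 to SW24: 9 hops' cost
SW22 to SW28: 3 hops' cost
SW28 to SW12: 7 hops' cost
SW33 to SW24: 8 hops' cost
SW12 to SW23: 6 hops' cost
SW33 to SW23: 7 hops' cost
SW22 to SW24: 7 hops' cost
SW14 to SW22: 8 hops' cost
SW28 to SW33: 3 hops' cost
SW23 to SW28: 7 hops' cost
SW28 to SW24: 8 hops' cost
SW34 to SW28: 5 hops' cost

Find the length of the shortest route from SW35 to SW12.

10 hops' cost

Settle nodes by increasing distance from SW35:
SW35: 0
SW22: 1  (via SW35)
SW23: 4  (via SW22)
SW24: 4  (via SW35)
SW28: 4  (via SW22)
SW33: 7  (via SW28)
SW14: 9  (via SW22)
SW34: 9  (via SW22)
SW12: 10  (via SW23)
Shortest route: SW35 → SW22 → SW23 → SW12 = 10 hops' cost.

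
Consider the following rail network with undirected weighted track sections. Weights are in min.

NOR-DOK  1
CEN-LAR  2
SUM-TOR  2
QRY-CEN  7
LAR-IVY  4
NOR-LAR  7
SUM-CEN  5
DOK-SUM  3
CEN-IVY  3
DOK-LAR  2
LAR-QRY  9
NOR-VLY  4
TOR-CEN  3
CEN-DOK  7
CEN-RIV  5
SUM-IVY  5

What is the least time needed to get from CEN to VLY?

9 min

Candidate routes:
CEN–DOK–NOR–VLY: 7+1+4 = 12
CEN–LAR–DOK–NOR–VLY: 2+2+1+4 = 9
CEN–SUM–DOK–NOR–VLY: 5+3+1+4 = 13
CEN–LAR–NOR–VLY: 2+7+4 = 13
Cheapest is CEN–LAR–DOK–NOR–VLY at 9 min.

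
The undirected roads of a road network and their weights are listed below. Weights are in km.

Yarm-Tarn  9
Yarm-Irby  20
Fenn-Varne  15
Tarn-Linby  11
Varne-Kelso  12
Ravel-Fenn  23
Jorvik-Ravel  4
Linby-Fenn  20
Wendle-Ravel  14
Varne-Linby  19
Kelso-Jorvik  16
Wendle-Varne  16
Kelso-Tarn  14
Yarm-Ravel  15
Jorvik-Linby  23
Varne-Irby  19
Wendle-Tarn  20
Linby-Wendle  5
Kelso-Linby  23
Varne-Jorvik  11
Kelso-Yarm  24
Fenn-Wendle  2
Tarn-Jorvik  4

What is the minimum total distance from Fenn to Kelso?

Enumerating some paths:
Fenn–Wendle–Varne–Kelso: 2+16+12 = 30
Fenn–Wendle–Linby–Kelso: 2+5+23 = 30
Fenn–Varne–Kelso: 15+12 = 27
Cheapest is Fenn–Varne–Kelso at 27 km.

27 km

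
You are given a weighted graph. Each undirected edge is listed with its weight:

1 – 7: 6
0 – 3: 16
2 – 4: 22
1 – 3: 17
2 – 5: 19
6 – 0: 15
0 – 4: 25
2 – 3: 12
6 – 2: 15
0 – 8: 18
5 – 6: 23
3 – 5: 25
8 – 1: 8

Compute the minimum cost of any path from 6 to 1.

41

Settle nodes by increasing distance from 6:
6: 0
0: 15  (via 6)
2: 15  (via 6)
5: 23  (via 6)
3: 27  (via 2)
8: 33  (via 0)
4: 37  (via 2)
1: 41  (via 8)
Shortest route: 6–0–8–1 = 41.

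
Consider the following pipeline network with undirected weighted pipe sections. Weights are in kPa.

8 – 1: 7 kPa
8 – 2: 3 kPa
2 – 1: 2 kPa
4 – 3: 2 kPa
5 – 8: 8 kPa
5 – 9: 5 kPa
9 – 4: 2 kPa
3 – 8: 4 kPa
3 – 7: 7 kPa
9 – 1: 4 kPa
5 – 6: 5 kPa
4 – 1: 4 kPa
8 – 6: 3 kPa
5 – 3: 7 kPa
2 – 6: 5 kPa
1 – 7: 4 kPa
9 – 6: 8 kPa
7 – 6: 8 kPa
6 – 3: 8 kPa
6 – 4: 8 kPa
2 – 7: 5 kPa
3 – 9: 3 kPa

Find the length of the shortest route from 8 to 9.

Compare a few routes:
8 → 3 → 9: 4+3 = 7
8 → 3 → 4 → 9: 4+2+2 = 8
The minimum is 7 kPa via 8 → 3 → 9.

7 kPa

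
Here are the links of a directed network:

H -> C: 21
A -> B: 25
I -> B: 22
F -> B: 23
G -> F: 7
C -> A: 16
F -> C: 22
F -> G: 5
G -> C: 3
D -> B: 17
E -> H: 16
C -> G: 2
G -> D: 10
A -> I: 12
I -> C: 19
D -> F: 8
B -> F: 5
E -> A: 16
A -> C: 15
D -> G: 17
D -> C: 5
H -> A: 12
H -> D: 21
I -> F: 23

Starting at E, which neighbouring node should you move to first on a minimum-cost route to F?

A

Candidate routes:
E → H → D → F: 16+21+8 = 45
E → A → C → G → F: 16+15+2+7 = 40
The minimum is 40 via E → A → C → G → F.
So from E the first move is to A.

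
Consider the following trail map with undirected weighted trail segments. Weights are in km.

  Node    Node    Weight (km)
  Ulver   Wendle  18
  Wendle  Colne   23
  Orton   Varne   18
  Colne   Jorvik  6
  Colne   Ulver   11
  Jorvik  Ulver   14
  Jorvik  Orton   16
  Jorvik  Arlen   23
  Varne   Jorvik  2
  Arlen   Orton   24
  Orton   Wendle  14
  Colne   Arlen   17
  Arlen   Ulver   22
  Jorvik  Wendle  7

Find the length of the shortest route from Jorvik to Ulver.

Enumerating some paths:
Jorvik–Ulver: 14 = 14
Jorvik–Colne–Ulver: 6+11 = 17
Cheapest is Jorvik–Ulver at 14 km.

14 km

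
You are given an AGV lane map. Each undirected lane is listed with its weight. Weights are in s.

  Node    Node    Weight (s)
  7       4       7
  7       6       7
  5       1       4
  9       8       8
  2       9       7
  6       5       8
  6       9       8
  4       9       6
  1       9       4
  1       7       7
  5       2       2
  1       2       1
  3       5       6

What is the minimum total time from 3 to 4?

Enumerating some paths:
3 → 5 → 2 → 1 → 9 → 4: 6+2+1+4+6 = 19
3 → 5 → 1 → 9 → 4: 6+4+4+6 = 20
3 → 5 → 2 → 9 → 4: 6+2+7+6 = 21
3 → 5 → 2 → 1 → 7 → 4: 6+2+1+7+7 = 23
Cheapest is 3 → 5 → 2 → 1 → 9 → 4 at 19 s.

19 s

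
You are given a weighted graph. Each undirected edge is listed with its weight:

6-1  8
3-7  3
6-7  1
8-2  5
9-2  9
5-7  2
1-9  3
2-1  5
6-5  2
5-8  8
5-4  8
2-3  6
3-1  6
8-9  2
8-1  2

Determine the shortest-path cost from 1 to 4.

Running Dijkstra from 1:
1: 0
8: 2  (via 1)
9: 3  (via 1)
2: 5  (via 1)
3: 6  (via 1)
6: 8  (via 1)
7: 9  (via 3)
5: 10  (via 8)
4: 18  (via 5)
Shortest route: 1–8–5–4 = 18.

18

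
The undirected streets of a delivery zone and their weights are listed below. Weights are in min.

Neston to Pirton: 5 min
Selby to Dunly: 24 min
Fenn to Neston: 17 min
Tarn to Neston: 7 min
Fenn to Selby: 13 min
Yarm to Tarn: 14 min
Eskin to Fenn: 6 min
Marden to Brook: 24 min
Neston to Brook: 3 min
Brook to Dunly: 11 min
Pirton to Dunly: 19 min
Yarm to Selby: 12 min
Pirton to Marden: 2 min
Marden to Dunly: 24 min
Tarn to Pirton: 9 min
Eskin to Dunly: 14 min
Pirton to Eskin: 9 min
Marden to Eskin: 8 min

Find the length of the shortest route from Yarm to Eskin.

31 min

Running Dijkstra from Yarm:
Yarm: 0
Selby: 12  (via Yarm)
Tarn: 14  (via Yarm)
Neston: 21  (via Tarn)
Pirton: 23  (via Tarn)
Brook: 24  (via Neston)
Marden: 25  (via Pirton)
Fenn: 25  (via Selby)
Eskin: 31  (via Fenn)
Shortest route: Yarm → Selby → Fenn → Eskin = 31 min.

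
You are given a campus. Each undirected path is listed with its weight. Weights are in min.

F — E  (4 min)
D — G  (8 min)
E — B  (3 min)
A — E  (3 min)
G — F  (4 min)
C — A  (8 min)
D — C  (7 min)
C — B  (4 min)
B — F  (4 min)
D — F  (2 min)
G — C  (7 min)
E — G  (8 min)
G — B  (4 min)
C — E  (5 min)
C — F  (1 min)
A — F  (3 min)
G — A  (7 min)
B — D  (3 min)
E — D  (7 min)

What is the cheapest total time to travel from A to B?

Compare a few routes:
A - F - C - B: 3+1+4 = 8
A - E - B: 3+3 = 6
A - F - D - B: 3+2+3 = 8
A - F - B: 3+4 = 7
The minimum is 6 min via A - E - B.

6 min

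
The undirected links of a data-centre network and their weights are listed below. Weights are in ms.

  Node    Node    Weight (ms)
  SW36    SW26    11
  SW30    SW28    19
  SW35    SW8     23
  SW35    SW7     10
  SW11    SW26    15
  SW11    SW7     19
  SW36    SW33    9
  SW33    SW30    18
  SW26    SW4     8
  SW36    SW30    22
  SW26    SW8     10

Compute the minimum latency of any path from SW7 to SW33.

54 ms

Compare a few routes:
SW7–SW11–SW26–SW36–SW33: 19+15+11+9 = 54
SW7–SW35–SW8–SW26–SW36–SW33: 10+23+10+11+9 = 63
The minimum is 54 ms via SW7–SW11–SW26–SW36–SW33.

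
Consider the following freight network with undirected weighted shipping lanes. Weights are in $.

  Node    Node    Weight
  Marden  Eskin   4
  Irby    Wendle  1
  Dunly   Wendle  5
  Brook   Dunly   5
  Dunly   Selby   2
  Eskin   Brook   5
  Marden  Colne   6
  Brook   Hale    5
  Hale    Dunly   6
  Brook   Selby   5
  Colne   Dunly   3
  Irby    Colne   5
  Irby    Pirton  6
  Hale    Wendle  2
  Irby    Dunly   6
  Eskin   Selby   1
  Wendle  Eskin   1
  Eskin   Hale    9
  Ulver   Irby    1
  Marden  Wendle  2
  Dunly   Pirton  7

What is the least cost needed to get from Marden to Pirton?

Compare a few routes:
Marden → Eskin → Wendle → Irby → Pirton: 4+1+1+6 = 12
Marden → Wendle → Irby → Pirton: 2+1+6 = 9
Marden → Wendle → Dunly → Pirton: 2+5+7 = 14
Marden → Wendle → Eskin → Selby → Dunly → Pirton: 2+1+1+2+7 = 13
Cheapest is Marden → Wendle → Irby → Pirton at $9.

$9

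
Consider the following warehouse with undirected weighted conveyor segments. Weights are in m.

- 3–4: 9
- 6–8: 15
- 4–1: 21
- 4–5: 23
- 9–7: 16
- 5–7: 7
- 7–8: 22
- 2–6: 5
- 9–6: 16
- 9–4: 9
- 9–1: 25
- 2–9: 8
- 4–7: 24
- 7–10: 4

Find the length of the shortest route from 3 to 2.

26 m

Candidate routes:
3–4–9–6–2: 9+9+16+5 = 39
3–4–9–2: 9+9+8 = 26
3–4–7–9–2: 9+24+16+8 = 57
3–4–1–9–2: 9+21+25+8 = 63
The minimum is 26 m via 3–4–9–2.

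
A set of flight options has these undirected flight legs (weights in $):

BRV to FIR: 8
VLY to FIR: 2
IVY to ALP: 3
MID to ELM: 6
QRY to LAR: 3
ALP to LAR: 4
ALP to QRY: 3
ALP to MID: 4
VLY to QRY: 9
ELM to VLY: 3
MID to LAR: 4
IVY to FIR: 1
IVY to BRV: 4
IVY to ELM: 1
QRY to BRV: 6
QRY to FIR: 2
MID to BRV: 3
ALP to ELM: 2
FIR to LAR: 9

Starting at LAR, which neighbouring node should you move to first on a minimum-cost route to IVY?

Compare a few routes:
LAR → QRY → FIR → IVY: 3+2+1 = 6
LAR → ALP → IVY: 4+3 = 7
Cheapest is LAR → QRY → FIR → IVY at $6.
So from LAR the first move is to QRY.

QRY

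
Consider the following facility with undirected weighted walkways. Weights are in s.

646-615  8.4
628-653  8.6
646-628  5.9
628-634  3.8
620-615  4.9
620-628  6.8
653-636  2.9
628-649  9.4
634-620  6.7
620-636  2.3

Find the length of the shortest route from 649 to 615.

21.1 s

Candidate routes:
649 → 628 → 620 → 615: 9.4+6.8+4.9 = 21.1
649 → 628 → 646 → 615: 9.4+5.9+8.4 = 23.7
649 → 628 → 634 → 620 → 615: 9.4+3.8+6.7+4.9 = 24.8
Cheapest is 649 → 628 → 620 → 615 at 21.1 s.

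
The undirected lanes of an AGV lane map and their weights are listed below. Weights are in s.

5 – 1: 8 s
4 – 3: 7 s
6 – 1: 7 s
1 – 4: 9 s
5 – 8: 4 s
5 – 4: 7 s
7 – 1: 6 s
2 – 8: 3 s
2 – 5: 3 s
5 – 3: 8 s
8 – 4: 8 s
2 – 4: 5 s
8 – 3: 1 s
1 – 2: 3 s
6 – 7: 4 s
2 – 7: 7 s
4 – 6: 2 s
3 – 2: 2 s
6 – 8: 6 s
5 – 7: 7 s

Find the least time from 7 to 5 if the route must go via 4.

13 s

Best 7 to 4: 7–6–4 costing 6
Best 4 to 5: 4–5 costing 7
Total via 4: 6 + 7 = 13 s.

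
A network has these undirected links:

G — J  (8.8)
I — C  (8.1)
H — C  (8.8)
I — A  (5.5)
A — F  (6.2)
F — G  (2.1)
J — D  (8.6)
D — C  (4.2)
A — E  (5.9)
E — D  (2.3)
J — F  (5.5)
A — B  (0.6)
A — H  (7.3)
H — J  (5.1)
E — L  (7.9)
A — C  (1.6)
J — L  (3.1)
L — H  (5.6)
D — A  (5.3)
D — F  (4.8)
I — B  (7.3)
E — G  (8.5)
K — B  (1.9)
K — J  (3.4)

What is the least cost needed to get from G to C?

9.9

Settle nodes by increasing distance from G:
G: 0
F: 2.1  (via G)
D: 6.9  (via F)
J: 7.6  (via F)
A: 8.3  (via F)
E: 8.5  (via G)
B: 8.9  (via A)
C: 9.9  (via A)
Shortest route: G → F → A → C = 9.9.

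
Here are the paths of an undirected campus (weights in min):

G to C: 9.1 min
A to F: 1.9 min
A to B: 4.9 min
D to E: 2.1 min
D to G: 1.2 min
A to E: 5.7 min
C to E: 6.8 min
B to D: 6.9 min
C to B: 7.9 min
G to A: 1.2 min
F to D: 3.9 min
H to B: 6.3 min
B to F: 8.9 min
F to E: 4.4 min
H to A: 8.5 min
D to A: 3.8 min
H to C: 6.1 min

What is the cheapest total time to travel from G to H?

Running Dijkstra from G:
G: 0
A: 1.2  (via G)
D: 1.2  (via G)
F: 3.1  (via A)
E: 3.3  (via D)
B: 6.1  (via A)
C: 9.1  (via G)
H: 9.7  (via A)
Shortest route: G → A → H = 9.7 min.

9.7 min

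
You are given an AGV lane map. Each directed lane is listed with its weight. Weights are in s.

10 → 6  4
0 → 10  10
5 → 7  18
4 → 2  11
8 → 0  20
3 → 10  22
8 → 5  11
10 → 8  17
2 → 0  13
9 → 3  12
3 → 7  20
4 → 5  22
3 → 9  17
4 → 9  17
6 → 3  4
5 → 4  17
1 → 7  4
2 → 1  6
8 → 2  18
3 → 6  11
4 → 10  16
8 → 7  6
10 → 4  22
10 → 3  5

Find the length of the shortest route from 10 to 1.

39 s

Enumerating some paths:
10 → 4 → 2 → 1: 22+11+6 = 39
10 → 8 → 2 → 1: 17+18+6 = 41
10 → 8 → 5 → 4 → 2 → 1: 17+11+17+11+6 = 62
Cheapest is 10 → 4 → 2 → 1 at 39 s.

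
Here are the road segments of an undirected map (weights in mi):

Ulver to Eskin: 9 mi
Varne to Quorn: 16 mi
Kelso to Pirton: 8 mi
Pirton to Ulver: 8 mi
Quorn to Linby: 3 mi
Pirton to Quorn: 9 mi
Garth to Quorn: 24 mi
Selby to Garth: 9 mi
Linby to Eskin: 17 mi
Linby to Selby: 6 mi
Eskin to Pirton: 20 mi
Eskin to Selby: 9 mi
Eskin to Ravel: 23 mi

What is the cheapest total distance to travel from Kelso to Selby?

Enumerating some paths:
Kelso → Pirton → Quorn → Linby → Selby: 8+9+3+6 = 26
Kelso → Pirton → Eskin → Selby: 8+20+9 = 37
Kelso → Pirton → Ulver → Eskin → Selby: 8+8+9+9 = 34
The minimum is 26 mi via Kelso → Pirton → Quorn → Linby → Selby.

26 mi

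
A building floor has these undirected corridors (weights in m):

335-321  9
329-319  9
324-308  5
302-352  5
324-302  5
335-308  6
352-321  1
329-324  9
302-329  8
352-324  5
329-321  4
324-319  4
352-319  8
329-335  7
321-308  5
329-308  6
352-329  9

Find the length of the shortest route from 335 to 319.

Candidate routes:
335 - 308 - 324 - 319: 6+5+4 = 15
335 - 329 - 319: 7+9 = 16
The minimum is 15 m via 335 - 308 - 324 - 319.

15 m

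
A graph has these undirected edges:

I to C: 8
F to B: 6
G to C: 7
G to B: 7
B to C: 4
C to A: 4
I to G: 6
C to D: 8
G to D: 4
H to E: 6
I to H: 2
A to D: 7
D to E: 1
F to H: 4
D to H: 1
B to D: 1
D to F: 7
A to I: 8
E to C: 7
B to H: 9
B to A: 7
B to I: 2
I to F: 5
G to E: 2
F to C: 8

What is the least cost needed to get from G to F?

8

Shortest distances from G:
G: 0
E: 2  (via G)
D: 3  (via E)
B: 4  (via D)
H: 4  (via D)
I: 6  (via G)
C: 7  (via G)
F: 8  (via H)
Shortest route: G → E → D → H → F = 8.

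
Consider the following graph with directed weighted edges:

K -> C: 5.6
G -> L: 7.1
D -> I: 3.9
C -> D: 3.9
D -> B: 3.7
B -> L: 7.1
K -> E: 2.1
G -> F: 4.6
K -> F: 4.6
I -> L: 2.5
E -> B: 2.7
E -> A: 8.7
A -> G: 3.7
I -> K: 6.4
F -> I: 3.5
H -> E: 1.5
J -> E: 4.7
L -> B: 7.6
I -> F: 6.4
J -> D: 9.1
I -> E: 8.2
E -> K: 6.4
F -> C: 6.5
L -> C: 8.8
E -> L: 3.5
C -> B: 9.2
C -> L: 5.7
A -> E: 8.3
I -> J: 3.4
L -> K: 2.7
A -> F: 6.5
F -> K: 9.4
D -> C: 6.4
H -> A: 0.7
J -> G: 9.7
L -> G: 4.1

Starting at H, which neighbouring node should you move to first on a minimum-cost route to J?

A

Compare a few routes:
H - A - G - F - I - J: 0.7+3.7+4.6+3.5+3.4 = 15.9
H - E - L - K - F - I - J: 1.5+3.5+2.7+4.6+3.5+3.4 = 19.2
H - E - K - F - I - J: 1.5+6.4+4.6+3.5+3.4 = 19.4
H - A - F - I - J: 0.7+6.5+3.5+3.4 = 14.1
The minimum is 14.1 via H - A - F - I - J.
So from H the first move is to A.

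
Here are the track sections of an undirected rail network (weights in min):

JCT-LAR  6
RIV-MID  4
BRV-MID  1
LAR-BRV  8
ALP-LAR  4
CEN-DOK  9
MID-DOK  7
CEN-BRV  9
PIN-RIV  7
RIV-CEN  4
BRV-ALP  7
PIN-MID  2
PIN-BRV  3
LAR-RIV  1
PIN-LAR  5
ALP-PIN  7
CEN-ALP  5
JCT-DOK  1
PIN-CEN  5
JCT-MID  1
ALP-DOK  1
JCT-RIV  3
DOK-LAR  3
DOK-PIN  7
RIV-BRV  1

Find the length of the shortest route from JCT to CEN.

7 min

Enumerating some paths:
JCT - MID - PIN - CEN: 1+2+5 = 8
JCT - DOK - ALP - CEN: 1+1+5 = 7
Cheapest is JCT - DOK - ALP - CEN at 7 min.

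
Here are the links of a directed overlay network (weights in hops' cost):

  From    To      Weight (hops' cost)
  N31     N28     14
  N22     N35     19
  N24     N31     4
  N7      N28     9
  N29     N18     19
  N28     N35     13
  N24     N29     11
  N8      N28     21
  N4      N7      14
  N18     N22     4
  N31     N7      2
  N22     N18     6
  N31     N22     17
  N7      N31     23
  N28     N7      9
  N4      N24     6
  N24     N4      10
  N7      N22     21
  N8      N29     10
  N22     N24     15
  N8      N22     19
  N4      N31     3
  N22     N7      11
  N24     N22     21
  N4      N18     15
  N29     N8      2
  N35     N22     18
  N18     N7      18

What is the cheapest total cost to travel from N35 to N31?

Candidate routes:
N35–N22–N24–N4–N31: 18+15+10+3 = 46
N35–N22–N24–N31: 18+15+4 = 37
N35–N22–N18–N7–N31: 18+6+18+23 = 65
N35–N22–N7–N31: 18+11+23 = 52
The minimum is 37 hops' cost via N35–N22–N24–N31.

37 hops' cost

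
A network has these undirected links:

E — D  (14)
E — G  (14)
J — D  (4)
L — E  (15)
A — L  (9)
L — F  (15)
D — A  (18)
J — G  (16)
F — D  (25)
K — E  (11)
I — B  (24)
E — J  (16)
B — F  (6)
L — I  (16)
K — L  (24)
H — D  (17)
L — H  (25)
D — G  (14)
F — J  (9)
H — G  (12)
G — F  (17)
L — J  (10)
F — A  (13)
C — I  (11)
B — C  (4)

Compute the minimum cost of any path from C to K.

46

Compare a few routes:
C - B - F - J - D - E - K: 4+6+9+4+14+11 = 48
C - B - F - J - E - K: 4+6+9+16+11 = 46
Cheapest is C - B - F - J - E - K at 46.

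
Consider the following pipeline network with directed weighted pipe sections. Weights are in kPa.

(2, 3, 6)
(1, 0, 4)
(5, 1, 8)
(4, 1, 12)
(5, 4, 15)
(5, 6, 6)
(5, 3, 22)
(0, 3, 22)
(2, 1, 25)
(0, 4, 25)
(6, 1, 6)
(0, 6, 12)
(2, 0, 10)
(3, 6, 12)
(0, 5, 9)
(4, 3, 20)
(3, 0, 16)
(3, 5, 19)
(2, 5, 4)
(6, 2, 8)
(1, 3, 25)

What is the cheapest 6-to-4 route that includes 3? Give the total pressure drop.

48 kPa

Best 6 to 3: 6–2–3 costing 14
Shortest 3→4: 3–5–4 = 34
Total via 3: 14 + 34 = 48 kPa.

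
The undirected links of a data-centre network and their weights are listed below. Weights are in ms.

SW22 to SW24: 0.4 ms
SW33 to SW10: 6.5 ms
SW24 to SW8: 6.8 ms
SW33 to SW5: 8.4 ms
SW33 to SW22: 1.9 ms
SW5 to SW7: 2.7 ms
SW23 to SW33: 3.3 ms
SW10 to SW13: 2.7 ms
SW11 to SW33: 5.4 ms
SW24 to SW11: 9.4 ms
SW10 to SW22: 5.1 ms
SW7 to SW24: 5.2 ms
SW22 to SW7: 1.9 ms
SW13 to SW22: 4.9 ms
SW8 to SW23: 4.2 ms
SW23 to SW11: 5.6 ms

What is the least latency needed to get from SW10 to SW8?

Settle nodes by increasing distance from SW10:
SW10: 0
SW13: 2.7  (via SW10)
SW22: 5.1  (via SW10)
SW24: 5.5  (via SW22)
SW33: 6.5  (via SW10)
SW7: 7  (via SW22)
SW5: 9.7  (via SW7)
SW23: 9.8  (via SW33)
SW11: 11.9  (via SW33)
SW8: 12.3  (via SW24)
Shortest route: SW10–SW22–SW24–SW8 = 12.3 ms.

12.3 ms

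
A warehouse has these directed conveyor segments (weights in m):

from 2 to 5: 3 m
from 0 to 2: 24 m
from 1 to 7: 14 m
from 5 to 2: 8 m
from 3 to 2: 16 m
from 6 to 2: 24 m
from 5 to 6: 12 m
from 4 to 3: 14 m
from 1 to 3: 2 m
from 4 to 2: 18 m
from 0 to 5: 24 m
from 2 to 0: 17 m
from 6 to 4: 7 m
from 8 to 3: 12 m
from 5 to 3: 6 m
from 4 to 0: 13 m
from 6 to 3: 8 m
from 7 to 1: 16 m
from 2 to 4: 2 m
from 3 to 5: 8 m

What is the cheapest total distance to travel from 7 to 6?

Enumerating some paths:
7–1–3–5–6: 16+2+8+12 = 38
7–1–3–2–5–6: 16+2+16+3+12 = 49
The minimum is 38 m via 7–1–3–5–6.

38 m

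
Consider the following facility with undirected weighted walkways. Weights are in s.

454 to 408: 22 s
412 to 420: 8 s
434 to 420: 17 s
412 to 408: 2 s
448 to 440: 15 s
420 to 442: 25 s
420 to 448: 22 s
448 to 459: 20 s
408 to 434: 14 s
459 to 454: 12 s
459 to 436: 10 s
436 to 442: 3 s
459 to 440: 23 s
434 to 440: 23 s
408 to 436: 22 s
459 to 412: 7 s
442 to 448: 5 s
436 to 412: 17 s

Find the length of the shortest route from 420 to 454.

Candidate routes:
420 → 412 → 408 → 454: 8+2+22 = 32
420 → 412 → 459 → 454: 8+7+12 = 27
Cheapest is 420 → 412 → 459 → 454 at 27 s.

27 s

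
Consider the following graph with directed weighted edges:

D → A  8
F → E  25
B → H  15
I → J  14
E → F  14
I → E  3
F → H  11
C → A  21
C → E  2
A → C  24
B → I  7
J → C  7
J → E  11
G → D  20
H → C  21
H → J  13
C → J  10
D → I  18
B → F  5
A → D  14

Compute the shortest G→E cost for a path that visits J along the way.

61

Shortest G→J: G → D → I → J = 52
Best J to E: J → C → E costing 9
Total via J: 52 + 9 = 61.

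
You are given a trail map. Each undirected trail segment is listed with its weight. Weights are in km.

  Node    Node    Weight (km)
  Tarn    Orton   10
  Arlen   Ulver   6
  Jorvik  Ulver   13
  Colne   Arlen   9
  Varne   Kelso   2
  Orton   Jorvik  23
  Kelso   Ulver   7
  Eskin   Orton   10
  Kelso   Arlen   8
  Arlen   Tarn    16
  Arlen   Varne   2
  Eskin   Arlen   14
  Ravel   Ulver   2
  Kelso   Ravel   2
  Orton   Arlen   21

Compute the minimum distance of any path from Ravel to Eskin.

20 km

Shortest distances from Ravel:
Ravel: 0
Kelso: 2  (via Ravel)
Ulver: 2  (via Ravel)
Varne: 4  (via Kelso)
Arlen: 6  (via Varne)
Jorvik: 15  (via Ulver)
Colne: 15  (via Arlen)
Eskin: 20  (via Arlen)
Shortest route: Ravel → Kelso → Varne → Arlen → Eskin = 20 km.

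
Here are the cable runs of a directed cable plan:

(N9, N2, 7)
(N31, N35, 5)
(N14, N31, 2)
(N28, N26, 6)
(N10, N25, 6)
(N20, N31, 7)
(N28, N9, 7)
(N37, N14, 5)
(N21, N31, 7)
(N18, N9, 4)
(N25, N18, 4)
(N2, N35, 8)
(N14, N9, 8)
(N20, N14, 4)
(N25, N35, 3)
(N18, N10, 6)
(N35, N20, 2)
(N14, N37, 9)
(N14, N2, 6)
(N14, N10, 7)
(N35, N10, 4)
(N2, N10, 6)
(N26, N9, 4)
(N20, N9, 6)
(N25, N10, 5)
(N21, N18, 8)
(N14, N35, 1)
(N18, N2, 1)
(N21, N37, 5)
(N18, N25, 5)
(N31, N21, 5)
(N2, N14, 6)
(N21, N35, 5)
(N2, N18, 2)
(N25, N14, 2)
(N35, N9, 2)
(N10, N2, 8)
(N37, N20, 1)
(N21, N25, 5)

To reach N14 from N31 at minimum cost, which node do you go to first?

Compare a few routes:
N31 → N21 → N37 → N20 → N14: 5+5+1+4 = 15
N31 → N21 → N37 → N14: 5+5+5 = 15
N31 → N35 → N20 → N14: 5+2+4 = 11
N31 → N21 → N25 → N14: 5+5+2 = 12
Cheapest is N31 → N35 → N20 → N14 at 11.
So from N31 the first move is to N35.

N35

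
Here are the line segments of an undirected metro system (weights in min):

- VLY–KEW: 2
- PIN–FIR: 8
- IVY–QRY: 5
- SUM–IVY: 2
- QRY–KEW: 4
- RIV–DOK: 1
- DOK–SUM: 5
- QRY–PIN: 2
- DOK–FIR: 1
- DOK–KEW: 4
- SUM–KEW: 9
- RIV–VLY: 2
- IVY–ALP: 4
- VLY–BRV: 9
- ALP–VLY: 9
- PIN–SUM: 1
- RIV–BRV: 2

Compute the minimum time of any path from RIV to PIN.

Candidate routes:
RIV → DOK → KEW → QRY → PIN: 1+4+4+2 = 11
RIV → DOK → SUM → PIN: 1+5+1 = 7
RIV → DOK → FIR → PIN: 1+1+8 = 10
RIV → VLY → KEW → QRY → PIN: 2+2+4+2 = 10
The minimum is 7 min via RIV → DOK → SUM → PIN.

7 min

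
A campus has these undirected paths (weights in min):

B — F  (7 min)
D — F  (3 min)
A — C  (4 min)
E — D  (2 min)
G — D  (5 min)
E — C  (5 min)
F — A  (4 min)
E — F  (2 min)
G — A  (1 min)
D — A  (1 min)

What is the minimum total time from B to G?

Compare a few routes:
B - F - D - G: 7+3+5 = 15
B - F - A - G: 7+4+1 = 12
B - F - E - D - A - G: 7+2+2+1+1 = 13
B - F - E - D - G: 7+2+2+5 = 16
The minimum is 12 min via B - F - A - G.

12 min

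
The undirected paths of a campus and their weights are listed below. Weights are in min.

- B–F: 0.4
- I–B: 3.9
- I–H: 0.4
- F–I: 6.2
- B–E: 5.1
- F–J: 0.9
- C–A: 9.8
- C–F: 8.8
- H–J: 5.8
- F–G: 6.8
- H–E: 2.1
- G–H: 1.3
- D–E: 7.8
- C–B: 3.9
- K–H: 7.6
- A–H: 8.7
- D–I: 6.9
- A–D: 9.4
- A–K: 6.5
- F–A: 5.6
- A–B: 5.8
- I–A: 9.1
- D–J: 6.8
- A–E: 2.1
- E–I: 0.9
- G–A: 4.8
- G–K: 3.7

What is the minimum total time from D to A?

9.4 min

Candidate routes:
D → A: 9.4 = 9.4
D → E → A: 7.8+2.1 = 9.9
Cheapest is D → A at 9.4 min.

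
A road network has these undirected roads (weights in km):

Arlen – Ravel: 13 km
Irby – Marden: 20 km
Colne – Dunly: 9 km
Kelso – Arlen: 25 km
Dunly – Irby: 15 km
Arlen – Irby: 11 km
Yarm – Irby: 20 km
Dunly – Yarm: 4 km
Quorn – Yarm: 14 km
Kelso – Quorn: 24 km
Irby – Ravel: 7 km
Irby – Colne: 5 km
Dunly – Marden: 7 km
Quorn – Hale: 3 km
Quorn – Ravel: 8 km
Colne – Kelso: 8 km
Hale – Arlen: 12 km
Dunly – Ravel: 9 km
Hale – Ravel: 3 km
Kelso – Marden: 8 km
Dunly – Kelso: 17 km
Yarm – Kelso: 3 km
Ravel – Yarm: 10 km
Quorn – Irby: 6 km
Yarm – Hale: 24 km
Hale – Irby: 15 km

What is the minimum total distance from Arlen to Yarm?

23 km

Settle nodes by increasing distance from Arlen:
Arlen: 0
Irby: 11  (via Arlen)
Hale: 12  (via Arlen)
Ravel: 13  (via Arlen)
Quorn: 15  (via Hale)
Colne: 16  (via Irby)
Dunly: 22  (via Ravel)
Yarm: 23  (via Ravel)
Shortest route: Arlen → Ravel → Yarm = 23 km.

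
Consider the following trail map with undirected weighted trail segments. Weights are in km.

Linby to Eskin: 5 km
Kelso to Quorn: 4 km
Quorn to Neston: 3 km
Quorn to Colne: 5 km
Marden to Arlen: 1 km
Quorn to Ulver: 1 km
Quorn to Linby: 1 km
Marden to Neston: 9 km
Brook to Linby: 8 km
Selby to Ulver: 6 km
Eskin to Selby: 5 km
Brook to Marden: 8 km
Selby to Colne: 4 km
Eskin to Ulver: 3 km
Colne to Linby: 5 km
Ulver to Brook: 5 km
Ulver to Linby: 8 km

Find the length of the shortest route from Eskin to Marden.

16 km

Running Dijkstra from Eskin:
Eskin: 0
Ulver: 3  (via Eskin)
Quorn: 4  (via Ulver)
Selby: 5  (via Eskin)
Linby: 5  (via Eskin)
Neston: 7  (via Quorn)
Kelso: 8  (via Quorn)
Brook: 8  (via Ulver)
Colne: 9  (via Quorn)
Marden: 16  (via Neston)
Shortest route: Eskin–Ulver–Quorn–Neston–Marden = 16 km.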